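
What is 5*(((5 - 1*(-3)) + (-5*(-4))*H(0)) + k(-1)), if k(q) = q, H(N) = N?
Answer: 35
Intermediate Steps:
5*(((5 - 1*(-3)) + (-5*(-4))*H(0)) + k(-1)) = 5*(((5 - 1*(-3)) - 5*(-4)*0) - 1) = 5*(((5 + 3) + 20*0) - 1) = 5*((8 + 0) - 1) = 5*(8 - 1) = 5*7 = 35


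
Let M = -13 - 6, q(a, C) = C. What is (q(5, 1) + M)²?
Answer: 324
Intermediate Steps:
M = -19
(q(5, 1) + M)² = (1 - 19)² = (-18)² = 324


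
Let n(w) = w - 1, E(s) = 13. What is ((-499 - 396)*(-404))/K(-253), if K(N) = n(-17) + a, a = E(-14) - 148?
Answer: -361580/153 ≈ -2363.3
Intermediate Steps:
n(w) = -1 + w
a = -135 (a = 13 - 148 = -135)
K(N) = -153 (K(N) = (-1 - 17) - 135 = -18 - 135 = -153)
((-499 - 396)*(-404))/K(-253) = ((-499 - 396)*(-404))/(-153) = -895*(-404)*(-1/153) = 361580*(-1/153) = -361580/153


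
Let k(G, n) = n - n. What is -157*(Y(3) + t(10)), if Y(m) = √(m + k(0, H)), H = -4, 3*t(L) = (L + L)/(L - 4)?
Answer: -1570/9 - 157*√3 ≈ -446.38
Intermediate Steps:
t(L) = 2*L/(3*(-4 + L)) (t(L) = ((L + L)/(L - 4))/3 = ((2*L)/(-4 + L))/3 = (2*L/(-4 + L))/3 = 2*L/(3*(-4 + L)))
k(G, n) = 0
Y(m) = √m (Y(m) = √(m + 0) = √m)
-157*(Y(3) + t(10)) = -157*(√3 + (⅔)*10/(-4 + 10)) = -157*(√3 + (⅔)*10/6) = -157*(√3 + (⅔)*10*(⅙)) = -157*(√3 + 10/9) = -157*(10/9 + √3) = -1570/9 - 157*√3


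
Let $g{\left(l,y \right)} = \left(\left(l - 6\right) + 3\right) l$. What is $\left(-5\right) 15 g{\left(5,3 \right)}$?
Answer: $-750$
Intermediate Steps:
$g{\left(l,y \right)} = l \left(-3 + l\right)$ ($g{\left(l,y \right)} = \left(\left(l - 6\right) + 3\right) l = \left(\left(-6 + l\right) + 3\right) l = \left(-3 + l\right) l = l \left(-3 + l\right)$)
$\left(-5\right) 15 g{\left(5,3 \right)} = \left(-5\right) 15 \cdot 5 \left(-3 + 5\right) = - 75 \cdot 5 \cdot 2 = \left(-75\right) 10 = -750$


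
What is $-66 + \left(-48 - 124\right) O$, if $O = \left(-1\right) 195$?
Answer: $33474$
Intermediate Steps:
$O = -195$
$-66 + \left(-48 - 124\right) O = -66 + \left(-48 - 124\right) \left(-195\right) = -66 - -33540 = -66 + 33540 = 33474$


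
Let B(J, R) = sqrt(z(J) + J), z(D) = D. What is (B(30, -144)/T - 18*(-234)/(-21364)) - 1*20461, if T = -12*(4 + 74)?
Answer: -109283254/5341 - sqrt(15)/468 ≈ -20461.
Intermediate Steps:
T = -936 (T = -12*78 = -936)
B(J, R) = sqrt(2)*sqrt(J) (B(J, R) = sqrt(J + J) = sqrt(2*J) = sqrt(2)*sqrt(J))
(B(30, -144)/T - 18*(-234)/(-21364)) - 1*20461 = ((sqrt(2)*sqrt(30))/(-936) - 18*(-234)/(-21364)) - 1*20461 = ((2*sqrt(15))*(-1/936) + 4212*(-1/21364)) - 20461 = (-sqrt(15)/468 - 1053/5341) - 20461 = (-1053/5341 - sqrt(15)/468) - 20461 = -109283254/5341 - sqrt(15)/468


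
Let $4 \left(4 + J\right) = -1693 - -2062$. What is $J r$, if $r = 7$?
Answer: $\frac{2471}{4} \approx 617.75$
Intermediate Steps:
$J = \frac{353}{4}$ ($J = -4 + \frac{-1693 - -2062}{4} = -4 + \frac{-1693 + 2062}{4} = -4 + \frac{1}{4} \cdot 369 = -4 + \frac{369}{4} = \frac{353}{4} \approx 88.25$)
$J r = \frac{353}{4} \cdot 7 = \frac{2471}{4}$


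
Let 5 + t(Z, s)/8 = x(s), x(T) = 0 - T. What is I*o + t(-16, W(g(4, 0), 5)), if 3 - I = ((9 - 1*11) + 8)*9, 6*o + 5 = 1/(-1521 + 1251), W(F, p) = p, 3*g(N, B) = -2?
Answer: -20233/540 ≈ -37.469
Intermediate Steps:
g(N, B) = -⅔ (g(N, B) = (⅓)*(-2) = -⅔)
x(T) = -T
t(Z, s) = -40 - 8*s (t(Z, s) = -40 + 8*(-s) = -40 - 8*s)
o = -1351/1620 (o = -⅚ + 1/(6*(-1521 + 1251)) = -⅚ + (⅙)/(-270) = -⅚ + (⅙)*(-1/270) = -⅚ - 1/1620 = -1351/1620 ≈ -0.83395)
I = -51 (I = 3 - ((9 - 1*11) + 8)*9 = 3 - ((9 - 11) + 8)*9 = 3 - (-2 + 8)*9 = 3 - 6*9 = 3 - 1*54 = 3 - 54 = -51)
I*o + t(-16, W(g(4, 0), 5)) = -51*(-1351/1620) + (-40 - 8*5) = 22967/540 + (-40 - 40) = 22967/540 - 80 = -20233/540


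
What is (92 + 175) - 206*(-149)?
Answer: 30961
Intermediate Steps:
(92 + 175) - 206*(-149) = 267 + 30694 = 30961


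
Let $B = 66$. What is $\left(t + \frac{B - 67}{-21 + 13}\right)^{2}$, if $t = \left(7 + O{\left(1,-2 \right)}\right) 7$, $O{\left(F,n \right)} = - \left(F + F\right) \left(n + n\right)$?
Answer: $\frac{707281}{64} \approx 11051.0$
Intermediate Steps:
$O{\left(F,n \right)} = - 4 F n$ ($O{\left(F,n \right)} = - 2 F 2 n = - 4 F n$)
$t = 105$ ($t = \left(7 - 4 \left(-2\right)\right) 7 = \left(7 + 8\right) 7 = 15 \cdot 7 = 105$)
$\left(t + \frac{B - 67}{-21 + 13}\right)^{2} = \left(105 + \frac{66 - 67}{-21 + 13}\right)^{2} = \left(105 - \frac{1}{-8}\right)^{2} = \left(105 - - \frac{1}{8}\right)^{2} = \left(105 + \frac{1}{8}\right)^{2} = \left(\frac{841}{8}\right)^{2} = \frac{707281}{64}$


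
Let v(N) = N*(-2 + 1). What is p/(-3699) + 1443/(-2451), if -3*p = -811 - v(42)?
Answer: -5965930/9066249 ≈ -0.65804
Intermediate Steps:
v(N) = -N (v(N) = N*(-1) = -N)
p = 769/3 (p = -(-811 - (-1)*42)/3 = -(-811 - 1*(-42))/3 = -(-811 + 42)/3 = -1/3*(-769) = 769/3 ≈ 256.33)
p/(-3699) + 1443/(-2451) = (769/3)/(-3699) + 1443/(-2451) = (769/3)*(-1/3699) + 1443*(-1/2451) = -769/11097 - 481/817 = -5965930/9066249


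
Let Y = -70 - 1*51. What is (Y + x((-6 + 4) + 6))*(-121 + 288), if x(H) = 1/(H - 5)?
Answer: -20374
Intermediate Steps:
Y = -121 (Y = -70 - 51 = -121)
x(H) = 1/(-5 + H)
(Y + x((-6 + 4) + 6))*(-121 + 288) = (-121 + 1/(-5 + ((-6 + 4) + 6)))*(-121 + 288) = (-121 + 1/(-5 + (-2 + 6)))*167 = (-121 + 1/(-5 + 4))*167 = (-121 + 1/(-1))*167 = (-121 - 1)*167 = -122*167 = -20374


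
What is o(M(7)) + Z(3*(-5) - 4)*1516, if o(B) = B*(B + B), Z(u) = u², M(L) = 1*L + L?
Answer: 547668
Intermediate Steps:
M(L) = 2*L (M(L) = L + L = 2*L)
o(B) = 2*B² (o(B) = B*(2*B) = 2*B²)
o(M(7)) + Z(3*(-5) - 4)*1516 = 2*(2*7)² + (3*(-5) - 4)²*1516 = 2*14² + (-15 - 4)²*1516 = 2*196 + (-19)²*1516 = 392 + 361*1516 = 392 + 547276 = 547668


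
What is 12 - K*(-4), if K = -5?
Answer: -8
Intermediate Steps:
12 - K*(-4) = 12 - (-5)*(-4) = 12 - 1*20 = 12 - 20 = -8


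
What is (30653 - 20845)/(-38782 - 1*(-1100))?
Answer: -4904/18841 ≈ -0.26028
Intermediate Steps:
(30653 - 20845)/(-38782 - 1*(-1100)) = 9808/(-38782 + 1100) = 9808/(-37682) = 9808*(-1/37682) = -4904/18841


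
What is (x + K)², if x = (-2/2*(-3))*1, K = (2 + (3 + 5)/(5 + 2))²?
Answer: 398161/2401 ≈ 165.83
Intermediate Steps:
K = 484/49 (K = (2 + 8/7)² = (22/7)² = 484/49 ≈ 9.8775)
x = 3 (x = (-2*½*(-3))*1 = -1*(-3)*1 = 3*1 = 3)
(x + K)² = (3 + 484/49)² = (631/49)² = 398161/2401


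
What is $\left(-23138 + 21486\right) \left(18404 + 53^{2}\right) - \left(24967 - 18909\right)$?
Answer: $-35049934$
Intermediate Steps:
$\left(-23138 + 21486\right) \left(18404 + 53^{2}\right) - \left(24967 - 18909\right) = - 1652 \left(18404 + 2809\right) - 6058 = \left(-1652\right) 21213 - 6058 = -35043876 - 6058 = -35049934$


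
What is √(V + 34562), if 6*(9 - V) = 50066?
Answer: 2*√59010/3 ≈ 161.95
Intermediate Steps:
V = -25006/3 (V = 9 - ⅙*50066 = 9 - 25033/3 = -25006/3 ≈ -8335.3)
√(V + 34562) = √(-25006/3 + 34562) = √(78680/3) = 2*√59010/3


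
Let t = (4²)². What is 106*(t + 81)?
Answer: 35722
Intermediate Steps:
t = 256 (t = 16² = 256)
106*(t + 81) = 106*(256 + 81) = 106*337 = 35722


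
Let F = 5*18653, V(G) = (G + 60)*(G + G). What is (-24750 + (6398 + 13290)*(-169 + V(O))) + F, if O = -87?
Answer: 89235467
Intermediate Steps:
V(G) = 2*G*(60 + G) (V(G) = (60 + G)*(2*G) = 2*G*(60 + G))
F = 93265
(-24750 + (6398 + 13290)*(-169 + V(O))) + F = (-24750 + (6398 + 13290)*(-169 + 2*(-87)*(60 - 87))) + 93265 = (-24750 + 19688*(-169 + 2*(-87)*(-27))) + 93265 = (-24750 + 19688*(-169 + 4698)) + 93265 = (-24750 + 19688*4529) + 93265 = (-24750 + 89166952) + 93265 = 89142202 + 93265 = 89235467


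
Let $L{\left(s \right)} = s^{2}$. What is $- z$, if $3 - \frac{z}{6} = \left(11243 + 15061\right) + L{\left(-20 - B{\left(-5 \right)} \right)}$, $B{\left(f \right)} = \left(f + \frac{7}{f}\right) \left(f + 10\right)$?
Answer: $158670$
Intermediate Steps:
$B{\left(f \right)} = \left(10 + f\right) \left(f + \frac{7}{f}\right)$ ($B{\left(f \right)} = \left(f + \frac{7}{f}\right) \left(10 + f\right) = \left(10 + f\right) \left(f + \frac{7}{f}\right)$)
$z = -158670$ ($z = 18 - 6 \left(\left(11243 + 15061\right) + \left(-20 - \left(7 + \left(-5\right)^{2} + 10 \left(-5\right) + \frac{70}{-5}\right)\right)^{2}\right) = 18 - 6 \left(26304 + \left(-20 - \left(7 + 25 - 50 + 70 \left(- \frac{1}{5}\right)\right)\right)^{2}\right) = 18 - 6 \left(26304 + \left(-20 - \left(7 + 25 - 50 - 14\right)\right)^{2}\right) = 18 - 6 \left(26304 + \left(-20 - -32\right)^{2}\right) = 18 - 6 \left(26304 + \left(-20 + 32\right)^{2}\right) = 18 - 6 \left(26304 + 12^{2}\right) = 18 - 6 \left(26304 + 144\right) = 18 - 158688 = -158670$)
$- z = \left(-1\right) \left(-158670\right) = 158670$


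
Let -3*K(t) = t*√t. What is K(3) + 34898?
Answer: 34898 - √3 ≈ 34896.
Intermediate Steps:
K(t) = -t^(3/2)/3 (K(t) = -t*√t/3 = -t^(3/2)/3)
K(3) + 34898 = -√3 + 34898 = 34898 - √3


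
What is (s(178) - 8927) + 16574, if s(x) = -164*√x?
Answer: 7647 - 164*√178 ≈ 5459.0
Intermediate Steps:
(s(178) - 8927) + 16574 = (-164*√178 - 8927) + 16574 = (-8927 - 164*√178) + 16574 = 7647 - 164*√178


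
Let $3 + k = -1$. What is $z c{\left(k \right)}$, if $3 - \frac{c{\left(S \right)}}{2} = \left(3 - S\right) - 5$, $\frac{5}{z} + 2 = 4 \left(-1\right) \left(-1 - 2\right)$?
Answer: $1$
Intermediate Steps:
$k = -4$ ($k = -3 - 1 = -4$)
$z = \frac{1}{2}$ ($z = \frac{5}{-2 + 4 \left(-1\right) \left(-1 - 2\right)} = \frac{5}{-2 - 4 \left(-1 - 2\right)} = \frac{5}{-2 - -12} = \frac{5}{-2 + 12} = \frac{5}{10} = 5 \cdot \frac{1}{10} = \frac{1}{2} \approx 0.5$)
$c{\left(S \right)} = 10 + 2 S$ ($c{\left(S \right)} = 6 - 2 \left(\left(3 - S\right) - 5\right) = 6 - 2 \left(-2 - S\right) = 6 + \left(4 + 2 S\right) = 10 + 2 S$)
$z c{\left(k \right)} = \frac{10 + 2 \left(-4\right)}{2} = \frac{10 - 8}{2} = \frac{1}{2} \cdot 2 = 1$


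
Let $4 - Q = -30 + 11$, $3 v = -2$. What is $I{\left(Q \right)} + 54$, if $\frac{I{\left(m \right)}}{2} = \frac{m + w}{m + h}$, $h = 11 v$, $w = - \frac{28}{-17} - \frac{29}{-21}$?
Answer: $\frac{320606}{5593} \approx 57.323$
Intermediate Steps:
$v = - \frac{2}{3}$ ($v = \frac{1}{3} \left(-2\right) = - \frac{2}{3} \approx -0.66667$)
$Q = 23$ ($Q = 4 - \left(-30 + 11\right) = 4 - -19 = 4 + 19 = 23$)
$w = \frac{1081}{357}$ ($w = \left(-28\right) \left(- \frac{1}{17}\right) - - \frac{29}{21} = \frac{28}{17} + \frac{29}{21} = \frac{1081}{357} \approx 3.028$)
$h = - \frac{22}{3}$ ($h = 11 \left(- \frac{2}{3}\right) = - \frac{22}{3} \approx -7.3333$)
$I{\left(m \right)} = \frac{2 \left(\frac{1081}{357} + m\right)}{- \frac{22}{3} + m}$ ($I{\left(m \right)} = 2 \frac{m + \frac{1081}{357}}{m - \frac{22}{3}} = 2 \frac{\frac{1081}{357} + m}{- \frac{22}{3} + m} = \frac{2 \left(\frac{1081}{357} + m\right)}{- \frac{22}{3} + m}$)
$I{\left(Q \right)} + 54 = \frac{2 \left(1081 + 357 \cdot 23\right)}{119 \left(-22 + 3 \cdot 23\right)} + 54 = \frac{2 \left(1081 + 8211\right)}{119 \left(-22 + 69\right)} + 54 = \frac{2}{119} \cdot \frac{1}{47} \cdot 9292 + 54 = \frac{18584}{5593} + 54 = \frac{320606}{5593}$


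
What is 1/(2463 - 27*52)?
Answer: 1/1059 ≈ 0.00094429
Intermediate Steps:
1/(2463 - 27*52) = 1/(2463 - 1404) = 1/1059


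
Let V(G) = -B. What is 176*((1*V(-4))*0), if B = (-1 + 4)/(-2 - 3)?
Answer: 0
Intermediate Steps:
B = -⅗ (B = 3/(-5) = 3*(-⅕) = -⅗ ≈ -0.60000)
V(G) = ⅗ (V(G) = -1*(-⅗) = ⅗)
176*((1*V(-4))*0) = 176*((1*(⅗))*0) = 176*((⅗)*0) = 176*0 = 0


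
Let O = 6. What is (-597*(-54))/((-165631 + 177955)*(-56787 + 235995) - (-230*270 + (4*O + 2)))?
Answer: 16119/1104310733 ≈ 1.4596e-5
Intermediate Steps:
(-597*(-54))/((-165631 + 177955)*(-56787 + 235995) - (-230*270 + (4*O + 2))) = (-597*(-54))/((-165631 + 177955)*(-56787 + 235995) - (-230*270 + (4*6 + 2))) = 32238/(12324*179208 - (-62100 + (24 + 2))) = 32238/(2208559392 - (-62100 + 26)) = 32238/(2208559392 - 1*(-62074)) = 32238/(2208559392 + 62074) = 32238/2208621466 = 32238*(1/2208621466) = 16119/1104310733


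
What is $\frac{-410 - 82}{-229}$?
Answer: $\frac{492}{229} \approx 2.1485$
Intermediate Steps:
$\frac{-410 - 82}{-229} = \left(-410 - 82\right) \left(- \frac{1}{229}\right) = \left(-492\right) \left(- \frac{1}{229}\right) = \frac{492}{229}$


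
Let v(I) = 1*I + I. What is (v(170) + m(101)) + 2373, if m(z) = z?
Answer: 2814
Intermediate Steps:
v(I) = 2*I (v(I) = I + I = 2*I)
(v(170) + m(101)) + 2373 = (2*170 + 101) + 2373 = (340 + 101) + 2373 = 441 + 2373 = 2814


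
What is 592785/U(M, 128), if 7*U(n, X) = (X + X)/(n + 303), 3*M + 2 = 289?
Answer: 413566335/64 ≈ 6.4620e+6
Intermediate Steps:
M = 287/3 (M = -2/3 + (1/3)*289 = -2/3 + 289/3 = 287/3 ≈ 95.667)
U(n, X) = 2*X/(7*(303 + n)) (U(n, X) = ((X + X)/(n + 303))/7 = ((2*X)/(303 + n))/7 = (2*X/(303 + n))/7 = 2*X/(7*(303 + n)))
592785/U(M, 128) = 592785/(((2/7)*128/(303 + 287/3))) = 592785/(((2/7)*128/(1196/3))) = 592785/(((2/7)*128*(3/1196))) = 592785/(192/2093) = 592785*(2093/192) = 413566335/64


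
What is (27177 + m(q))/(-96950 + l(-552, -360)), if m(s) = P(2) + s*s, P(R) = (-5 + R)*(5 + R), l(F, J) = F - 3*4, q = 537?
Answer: -315525/97514 ≈ -3.2357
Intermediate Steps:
l(F, J) = -12 + F (l(F, J) = F - 12 = -12 + F)
m(s) = -21 + s**2 (m(s) = (-25 + 2**2) + s*s = (-25 + 4) + s**2 = -21 + s**2)
(27177 + m(q))/(-96950 + l(-552, -360)) = (27177 + (-21 + 537**2))/(-96950 + (-12 - 552)) = (27177 + (-21 + 288369))/(-96950 - 564) = (27177 + 288348)/(-97514) = 315525*(-1/97514) = -315525/97514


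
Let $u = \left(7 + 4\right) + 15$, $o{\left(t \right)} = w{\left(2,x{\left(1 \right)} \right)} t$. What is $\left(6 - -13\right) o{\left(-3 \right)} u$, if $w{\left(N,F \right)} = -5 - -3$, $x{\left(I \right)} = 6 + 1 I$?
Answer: $2964$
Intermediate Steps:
$x{\left(I \right)} = 6 + I$
$w{\left(N,F \right)} = -2$ ($w{\left(N,F \right)} = -5 + 3 = -2$)
$o{\left(t \right)} = - 2 t$
$u = 26$ ($u = 11 + 15 = 26$)
$\left(6 - -13\right) o{\left(-3 \right)} u = \left(6 - -13\right) \left(\left(-2\right) \left(-3\right)\right) 26 = \left(6 + 13\right) 6 \cdot 26 = 19 \cdot 6 \cdot 26 = 114 \cdot 26 = 2964$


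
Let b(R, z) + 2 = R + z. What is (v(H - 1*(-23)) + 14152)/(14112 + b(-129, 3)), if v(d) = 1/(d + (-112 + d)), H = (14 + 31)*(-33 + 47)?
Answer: 16897489/16696896 ≈ 1.0120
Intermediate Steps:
H = 630 (H = 45*14 = 630)
b(R, z) = -2 + R + z (b(R, z) = -2 + (R + z) = -2 + R + z)
v(d) = 1/(-112 + 2*d)
(v(H - 1*(-23)) + 14152)/(14112 + b(-129, 3)) = (1/(2*(-56 + (630 - 1*(-23)))) + 14152)/(14112 + (-2 - 129 + 3)) = (1/(2*(-56 + (630 + 23))) + 14152)/(14112 - 128) = (1/(2*(-56 + 653)) + 14152)/13984 = ((½)/597 + 14152)*(1/13984) = ((½)*(1/597) + 14152)*(1/13984) = (1/1194 + 14152)*(1/13984) = (16897489/1194)*(1/13984) = 16897489/16696896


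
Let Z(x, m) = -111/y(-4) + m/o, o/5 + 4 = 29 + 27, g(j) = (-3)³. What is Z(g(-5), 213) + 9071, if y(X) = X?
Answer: 591472/65 ≈ 9099.6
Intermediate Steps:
g(j) = -27
o = 260 (o = -20 + 5*(29 + 27) = -20 + 5*56 = -20 + 280 = 260)
Z(x, m) = 111/4 + m/260 (Z(x, m) = -111/(-4) + m/260 = -111*(-¼) + m*(1/260) = 111/4 + m/260)
Z(g(-5), 213) + 9071 = (111/4 + (1/260)*213) + 9071 = (111/4 + 213/260) + 9071 = 1857/65 + 9071 = 591472/65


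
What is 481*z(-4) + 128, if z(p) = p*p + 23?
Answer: 18887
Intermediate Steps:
z(p) = 23 + p**2 (z(p) = p**2 + 23 = 23 + p**2)
481*z(-4) + 128 = 481*(23 + (-4)**2) + 128 = 481*(23 + 16) + 128 = 481*39 + 128 = 18759 + 128 = 18887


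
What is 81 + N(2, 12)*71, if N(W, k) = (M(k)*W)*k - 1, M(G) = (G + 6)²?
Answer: 552106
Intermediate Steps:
M(G) = (6 + G)²
N(W, k) = -1 + W*k*(6 + k)² (N(W, k) = ((6 + k)²*W)*k - 1 = (W*(6 + k)²)*k - 1 = W*k*(6 + k)² - 1 = -1 + W*k*(6 + k)²)
81 + N(2, 12)*71 = 81 + (-1 + 2*12*(6 + 12)²)*71 = 81 + (-1 + 2*12*18²)*71 = 81 + (-1 + 2*12*324)*71 = 81 + (-1 + 7776)*71 = 81 + 7775*71 = 81 + 552025 = 552106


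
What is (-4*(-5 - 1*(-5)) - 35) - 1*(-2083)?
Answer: 2048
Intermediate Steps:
(-4*(-5 - 1*(-5)) - 35) - 1*(-2083) = (-4*(-5 + 5) - 35) + 2083 = (-4*0 - 35) + 2083 = (0 - 35) + 2083 = -35 + 2083 = 2048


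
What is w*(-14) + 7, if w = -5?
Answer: 77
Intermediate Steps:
w*(-14) + 7 = -5*(-14) + 7 = 70 + 7 = 77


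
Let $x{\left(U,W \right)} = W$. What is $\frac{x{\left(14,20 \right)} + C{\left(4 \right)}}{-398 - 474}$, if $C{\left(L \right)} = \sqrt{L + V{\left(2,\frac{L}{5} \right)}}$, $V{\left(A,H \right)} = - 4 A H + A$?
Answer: $- \frac{5}{218} - \frac{i \sqrt{10}}{4360} \approx -0.022936 - 0.00072529 i$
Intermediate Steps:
$V{\left(A,H \right)} = A - 4 A H$ ($V{\left(A,H \right)} = - 4 A H + A = A - 4 A H$)
$C{\left(L \right)} = \sqrt{2 - \frac{3 L}{5}}$ ($C{\left(L \right)} = \sqrt{L + 2 \left(1 - 4 \frac{L}{5}\right)} = \sqrt{L + 2 \left(1 - \frac{4 L}{5}\right)} = \sqrt{L - \left(-2 + \frac{8 L}{5}\right)} = \sqrt{2 - \frac{3 L}{5}}$)
$\frac{x{\left(14,20 \right)} + C{\left(4 \right)}}{-398 - 474} = \frac{20 + \frac{\sqrt{50 - 60}}{5}}{-398 - 474} = \frac{20 + \frac{\sqrt{50 - 60}}{5}}{-872} = \left(20 + \frac{\sqrt{-10}}{5}\right) \left(- \frac{1}{872}\right) = \left(20 + \frac{i \sqrt{10}}{5}\right) \left(- \frac{1}{872}\right) = - \frac{5}{218} - \frac{i \sqrt{10}}{4360}$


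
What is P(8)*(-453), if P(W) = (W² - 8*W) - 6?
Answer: 2718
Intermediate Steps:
P(W) = -6 + W² - 8*W
P(8)*(-453) = (-6 + 8² - 8*8)*(-453) = (-6 + 64 - 64)*(-453) = -6*(-453) = 2718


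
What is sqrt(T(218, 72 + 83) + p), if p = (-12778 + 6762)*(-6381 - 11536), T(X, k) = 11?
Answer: sqrt(107788683) ≈ 10382.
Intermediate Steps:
p = 107788672 (p = -6016*(-17917) = 107788672)
sqrt(T(218, 72 + 83) + p) = sqrt(11 + 107788672) = sqrt(107788683)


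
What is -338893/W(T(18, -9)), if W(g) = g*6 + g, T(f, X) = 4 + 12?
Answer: -338893/112 ≈ -3025.8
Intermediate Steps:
T(f, X) = 16
W(g) = 7*g (W(g) = 6*g + g = 7*g)
-338893/W(T(18, -9)) = -338893/(7*16) = -338893/112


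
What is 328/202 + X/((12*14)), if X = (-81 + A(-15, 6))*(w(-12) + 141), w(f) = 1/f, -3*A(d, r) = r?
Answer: -13845029/203616 ≈ -67.996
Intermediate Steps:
A(d, r) = -r/3
X = -140353/12 (X = (-81 - 1/3*6)*(1/(-12) + 141) = (-81 - 2)*(-1/12 + 141) = -83*1691/12 = -140353/12 ≈ -11696.)
328/202 + X/((12*14)) = 328/202 - 140353/(12*(12*14)) = 328*(1/202) - 140353/12/168 = 164/101 - 140353/12*1/168 = 164/101 - 140353/2016 = -13845029/203616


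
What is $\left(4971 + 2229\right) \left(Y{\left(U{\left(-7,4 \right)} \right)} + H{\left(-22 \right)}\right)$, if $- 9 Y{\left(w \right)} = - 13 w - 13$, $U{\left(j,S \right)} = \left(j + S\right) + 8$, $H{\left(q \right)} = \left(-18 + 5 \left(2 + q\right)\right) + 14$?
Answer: $-686400$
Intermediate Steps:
$H{\left(q \right)} = 6 + 5 q$ ($H{\left(q \right)} = \left(-18 + \left(10 + 5 q\right)\right) + 14 = \left(-8 + 5 q\right) + 14 = 6 + 5 q$)
$U{\left(j,S \right)} = 8 + S + j$ ($U{\left(j,S \right)} = \left(S + j\right) + 8 = 8 + S + j$)
$Y{\left(w \right)} = \frac{13}{9} + \frac{13 w}{9}$ ($Y{\left(w \right)} = - \frac{- 13 w - 13}{9} = - \frac{-13 - 13 w}{9} = \frac{13}{9} + \frac{13 w}{9}$)
$\left(4971 + 2229\right) \left(Y{\left(U{\left(-7,4 \right)} \right)} + H{\left(-22 \right)}\right) = \left(4971 + 2229\right) \left(\left(\frac{13}{9} + \frac{13 \left(8 + 4 - 7\right)}{9}\right) + \left(6 + 5 \left(-22\right)\right)\right) = 7200 \left(\left(\frac{13}{9} + \frac{13}{9} \cdot 5\right) + \left(6 - 110\right)\right) = 7200 \left(\left(\frac{13}{9} + \frac{65}{9}\right) - 104\right) = 7200 \left(\frac{26}{3} - 104\right) = 7200 \left(- \frac{286}{3}\right) = -686400$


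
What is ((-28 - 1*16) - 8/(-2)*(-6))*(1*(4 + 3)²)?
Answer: -3332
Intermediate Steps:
((-28 - 1*16) - 8/(-2)*(-6))*(1*(4 + 3)²) = ((-28 - 16) - 8*(-½)*(-6))*(1*7²) = (-44 - (-4)*(-6))*(1*49) = (-44 - 1*24)*49 = (-44 - 24)*49 = -68*49 = -3332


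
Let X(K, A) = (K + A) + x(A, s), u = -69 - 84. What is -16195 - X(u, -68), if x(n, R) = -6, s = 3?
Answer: -15968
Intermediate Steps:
u = -153
X(K, A) = -6 + A + K (X(K, A) = (K + A) - 6 = (A + K) - 6 = -6 + A + K)
-16195 - X(u, -68) = -16195 - (-6 - 68 - 153) = -16195 - 1*(-227) = -16195 + 227 = -15968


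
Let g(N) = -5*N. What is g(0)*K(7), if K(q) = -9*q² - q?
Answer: 0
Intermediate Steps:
K(q) = -q - 9*q²
g(0)*K(7) = (-5*0)*(-1*7*(1 + 9*7)) = 0*(-1*7*(1 + 63)) = 0*(-1*7*64) = 0*(-448) = 0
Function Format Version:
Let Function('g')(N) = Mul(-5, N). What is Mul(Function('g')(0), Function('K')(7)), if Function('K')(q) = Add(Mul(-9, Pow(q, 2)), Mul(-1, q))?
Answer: 0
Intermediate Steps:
Function('K')(q) = Add(Mul(-1, q), Mul(-9, Pow(q, 2)))
Mul(Function('g')(0), Function('K')(7)) = Mul(Mul(-5, 0), Mul(-1, 7, Add(1, Mul(9, 7)))) = Mul(0, Mul(-1, 7, Add(1, 63))) = Mul(0, Mul(-1, 7, 64)) = Mul(0, -448) = 0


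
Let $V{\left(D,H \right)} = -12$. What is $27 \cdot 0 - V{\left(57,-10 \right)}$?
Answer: $12$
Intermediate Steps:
$27 \cdot 0 - V{\left(57,-10 \right)} = 27 \cdot 0 - -12 = 0 + 12 = 12$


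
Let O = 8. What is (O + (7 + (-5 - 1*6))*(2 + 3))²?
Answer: 144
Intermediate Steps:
(O + (7 + (-5 - 1*6))*(2 + 3))² = (8 + (7 + (-5 - 1*6))*(2 + 3))² = (8 + (7 + (-5 - 6))*5)² = (8 + (7 - 11)*5)² = (8 - 4*5)² = (8 - 20)² = (-12)² = 144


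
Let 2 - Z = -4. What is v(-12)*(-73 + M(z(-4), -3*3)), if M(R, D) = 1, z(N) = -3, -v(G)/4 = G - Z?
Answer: -5184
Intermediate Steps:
Z = 6 (Z = 2 - 1*(-4) = 2 + 4 = 6)
v(G) = 24 - 4*G (v(G) = -4*(G - 1*6) = -4*(G - 6) = -4*(-6 + G) = 24 - 4*G)
v(-12)*(-73 + M(z(-4), -3*3)) = (24 - 4*(-12))*(-73 + 1) = (24 + 48)*(-72) = 72*(-72) = -5184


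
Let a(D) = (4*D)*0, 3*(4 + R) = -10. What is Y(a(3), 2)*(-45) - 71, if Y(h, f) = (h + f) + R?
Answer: 169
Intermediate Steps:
R = -22/3 (R = -4 + (⅓)*(-10) = -4 - 10/3 = -22/3 ≈ -7.3333)
a(D) = 0
Y(h, f) = -22/3 + f + h (Y(h, f) = (h + f) - 22/3 = (f + h) - 22/3 = -22/3 + f + h)
Y(a(3), 2)*(-45) - 71 = (-22/3 + 2 + 0)*(-45) - 71 = -16/3*(-45) - 71 = 240 - 71 = 169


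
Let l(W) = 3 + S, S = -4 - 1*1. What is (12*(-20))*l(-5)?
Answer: 480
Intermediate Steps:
S = -5 (S = -4 - 1 = -5)
l(W) = -2 (l(W) = 3 - 5 = -2)
(12*(-20))*l(-5) = (12*(-20))*(-2) = -240*(-2) = 480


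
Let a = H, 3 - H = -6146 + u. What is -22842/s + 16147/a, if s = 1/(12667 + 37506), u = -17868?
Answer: -27524722846175/24017 ≈ -1.1461e+9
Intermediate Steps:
s = 1/50173 ≈ 1.9931e-5
H = 24017 (H = 3 - (-6146 - 17868) = 3 - 1*(-24014) = 3 + 24014 = 24017)
a = 24017
-22842/s + 16147/a = -22842/1/50173 + 16147/24017 = -22842*50173 + 16147*(1/24017) = -1146051666 + 16147/24017 = -27524722846175/24017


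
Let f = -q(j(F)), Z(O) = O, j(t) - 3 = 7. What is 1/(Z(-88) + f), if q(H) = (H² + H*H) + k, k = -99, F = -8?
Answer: -1/189 ≈ -0.0052910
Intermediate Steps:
j(t) = 10 (j(t) = 3 + 7 = 10)
q(H) = -99 + 2*H² (q(H) = (H² + H*H) - 99 = (H² + H²) - 99 = 2*H² - 99 = -99 + 2*H²)
f = -101 (f = -(-99 + 2*10²) = -(-99 + 2*100) = -(-99 + 200) = -1*101 = -101)
1/(Z(-88) + f) = 1/(-88 - 101) = 1/(-189) = -1/189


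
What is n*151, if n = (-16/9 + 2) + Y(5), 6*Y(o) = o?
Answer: 2869/18 ≈ 159.39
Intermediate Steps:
Y(o) = o/6
n = 19/18 (n = (-16/9 + 2) + (⅙)*5 = (-16*⅑ + 2) + ⅚ = (-16/9 + 2) + ⅚ = 2/9 + ⅚ = 19/18 ≈ 1.0556)
n*151 = (19/18)*151 = 2869/18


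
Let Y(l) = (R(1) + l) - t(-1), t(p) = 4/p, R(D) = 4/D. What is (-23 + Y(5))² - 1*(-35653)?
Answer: 35753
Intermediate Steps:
Y(l) = 8 + l (Y(l) = (4/1 + l) - 4/(-1) = (4*1 + l) - 4*(-1) = (4 + l) - 1*(-4) = (4 + l) + 4 = 8 + l)
(-23 + Y(5))² - 1*(-35653) = (-23 + (8 + 5))² - 1*(-35653) = (-23 + 13)² + 35653 = (-10)² + 35653 = 100 + 35653 = 35753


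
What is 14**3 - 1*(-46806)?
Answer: 49550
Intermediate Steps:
14**3 - 1*(-46806) = 2744 + 46806 = 49550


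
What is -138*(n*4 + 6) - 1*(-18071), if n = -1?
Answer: 17795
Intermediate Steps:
-138*(n*4 + 6) - 1*(-18071) = -138*(-1*4 + 6) - 1*(-18071) = -138*(-4 + 6) + 18071 = -138*2 + 18071 = -276 + 18071 = 17795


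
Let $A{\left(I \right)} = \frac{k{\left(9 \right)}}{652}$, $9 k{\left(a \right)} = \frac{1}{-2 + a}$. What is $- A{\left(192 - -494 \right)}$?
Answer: $- \frac{1}{41076} \approx -2.4345 \cdot 10^{-5}$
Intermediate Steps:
$k{\left(a \right)} = \frac{1}{9 \left(-2 + a\right)}$
$A{\left(I \right)} = \frac{1}{41076}$ ($A{\left(I \right)} = \frac{\frac{1}{9} \frac{1}{-2 + 9}}{652} = \frac{1}{9 \cdot 7} \cdot \frac{1}{652} = \frac{1}{9} \cdot \frac{1}{7} \cdot \frac{1}{652} = \frac{1}{63} \cdot \frac{1}{652} = \frac{1}{41076}$)
$- A{\left(192 - -494 \right)} = \left(-1\right) \frac{1}{41076} = - \frac{1}{41076}$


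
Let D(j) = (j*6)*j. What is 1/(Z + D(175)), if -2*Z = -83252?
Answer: 1/225376 ≈ 4.4370e-6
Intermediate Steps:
D(j) = 6*j² (D(j) = (6*j)*j = 6*j²)
Z = 41626 (Z = -½*(-83252) = 41626)
1/(Z + D(175)) = 1/(41626 + 6*175²) = 1/(41626 + 6*30625) = 1/(41626 + 183750) = 1/225376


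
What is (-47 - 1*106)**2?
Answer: 23409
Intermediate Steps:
(-47 - 1*106)**2 = (-47 - 106)**2 = (-153)**2 = 23409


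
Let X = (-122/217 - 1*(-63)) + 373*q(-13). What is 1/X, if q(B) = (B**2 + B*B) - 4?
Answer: 217/27047843 ≈ 8.0228e-6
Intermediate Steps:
q(B) = -4 + 2*B**2 (q(B) = (B**2 + B**2) - 4 = 2*B**2 - 4 = -4 + 2*B**2)
X = 27047843/217 (X = (-122/217 - 1*(-63)) + 373*(-4 + 2*(-13)**2) = (-122*1/217 + 63) + 373*(-4 + 2*169) = (-122/217 + 63) + 373*(-4 + 338) = 13549/217 + 373*334 = 13549/217 + 124582 = 27047843/217 ≈ 1.2464e+5)
1/X = 1/(27047843/217) = 217/27047843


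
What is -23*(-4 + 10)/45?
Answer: -46/15 ≈ -3.0667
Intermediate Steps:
-23*(-4 + 10)/45 = -23*6*(1/45) = -138*1/45 = -46/15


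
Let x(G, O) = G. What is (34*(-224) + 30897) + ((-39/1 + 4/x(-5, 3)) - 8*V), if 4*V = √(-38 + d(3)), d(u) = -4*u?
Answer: 116206/5 - 10*I*√2 ≈ 23241.0 - 14.142*I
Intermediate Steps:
V = 5*I*√2/4 (V = √(-38 - 4*3)/4 = √(-38 - 12)/4 = √(-50)/4 = (5*I*√2)/4 = 5*I*√2/4 ≈ 1.7678*I)
(34*(-224) + 30897) + ((-39/1 + 4/x(-5, 3)) - 8*V) = (34*(-224) + 30897) + ((-39/1 + 4/(-5)) - 10*I*√2) = (-7616 + 30897) + ((-39*1 + 4*(-⅕)) - 10*I*√2) = 23281 + ((-39 - ⅘) - 10*I*√2) = 23281 + (-199/5 - 10*I*√2) = 116206/5 - 10*I*√2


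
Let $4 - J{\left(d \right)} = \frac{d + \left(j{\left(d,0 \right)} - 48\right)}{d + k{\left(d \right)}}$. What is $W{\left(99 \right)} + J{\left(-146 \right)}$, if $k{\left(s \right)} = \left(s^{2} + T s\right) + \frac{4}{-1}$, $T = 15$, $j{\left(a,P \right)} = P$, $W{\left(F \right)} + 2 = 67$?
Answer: $\frac{654769}{9488} \approx 69.01$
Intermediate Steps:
$W{\left(F \right)} = 65$ ($W{\left(F \right)} = -2 + 67 = 65$)
$k{\left(s \right)} = -4 + s^{2} + 15 s$ ($k{\left(s \right)} = \left(s^{2} + 15 s\right) + \frac{4}{-1} = \left(s^{2} + 15 s\right) + 4 \left(-1\right) = \left(s^{2} + 15 s\right) - 4 = -4 + s^{2} + 15 s$)
$J{\left(d \right)} = 4 - \frac{-48 + d}{-4 + d^{2} + 16 d}$ ($J{\left(d \right)} = 4 - \frac{d + \left(0 - 48\right)}{d + \left(-4 + d^{2} + 15 d\right)} = 4 - \frac{d - 48}{-4 + d^{2} + 16 d} = 4 - \frac{-48 + d}{-4 + d^{2} + 16 d}$)
$W{\left(99 \right)} + J{\left(-146 \right)} = 65 + \frac{32 + 4 \left(-146\right)^{2} + 63 \left(-146\right)}{-4 + \left(-146\right)^{2} + 16 \left(-146\right)} = 65 + \frac{32 + 4 \cdot 21316 - 9198}{-4 + 21316 - 2336} = 65 + \frac{32 + 85264 - 9198}{18976} = 65 + \frac{1}{18976} \cdot 76098 = 65 + \frac{38049}{9488} = \frac{654769}{9488}$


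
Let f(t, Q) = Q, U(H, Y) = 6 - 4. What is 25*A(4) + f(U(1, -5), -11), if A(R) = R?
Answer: 89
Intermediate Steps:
U(H, Y) = 2
25*A(4) + f(U(1, -5), -11) = 25*4 - 11 = 100 - 11 = 89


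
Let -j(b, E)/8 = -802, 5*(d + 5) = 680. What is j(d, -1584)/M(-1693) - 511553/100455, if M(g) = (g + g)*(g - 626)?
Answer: -669356364137/131464353495 ≈ -5.0915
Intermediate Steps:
d = 131 (d = -5 + (⅕)*680 = -5 + 136 = 131)
j(b, E) = 6416 (j(b, E) = -8*(-802) = 6416)
M(g) = 2*g*(-626 + g) (M(g) = (2*g)*(-626 + g) = 2*g*(-626 + g))
j(d, -1584)/M(-1693) - 511553/100455 = 6416/((2*(-1693)*(-626 - 1693))) - 511553/100455 = 6416/((2*(-1693)*(-2319))) - 511553*1/100455 = 6416/7852134 - 511553/100455 = 6416*(1/7852134) - 511553/100455 = 3208/3926067 - 511553/100455 = -669356364137/131464353495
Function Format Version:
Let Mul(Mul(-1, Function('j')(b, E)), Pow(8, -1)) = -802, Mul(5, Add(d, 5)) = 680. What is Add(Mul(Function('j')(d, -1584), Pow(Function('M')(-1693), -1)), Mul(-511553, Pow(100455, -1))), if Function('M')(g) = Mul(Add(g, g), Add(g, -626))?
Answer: Rational(-669356364137, 131464353495) ≈ -5.0915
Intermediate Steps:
d = 131 (d = Add(-5, Mul(Rational(1, 5), 680)) = Add(-5, 136) = 131)
Function('j')(b, E) = 6416 (Function('j')(b, E) = Mul(-8, -802) = 6416)
Function('M')(g) = Mul(2, g, Add(-626, g)) (Function('M')(g) = Mul(Mul(2, g), Add(-626, g)) = Mul(2, g, Add(-626, g)))
Add(Mul(Function('j')(d, -1584), Pow(Function('M')(-1693), -1)), Mul(-511553, Pow(100455, -1))) = Add(Mul(6416, Pow(Mul(2, -1693, Add(-626, -1693)), -1)), Mul(-511553, Pow(100455, -1))) = Add(Mul(6416, Pow(Mul(2, -1693, -2319), -1)), Mul(-511553, Rational(1, 100455))) = Add(Mul(6416, Pow(7852134, -1)), Rational(-511553, 100455)) = Add(Mul(6416, Rational(1, 7852134)), Rational(-511553, 100455)) = Add(Rational(3208, 3926067), Rational(-511553, 100455)) = Rational(-669356364137, 131464353495)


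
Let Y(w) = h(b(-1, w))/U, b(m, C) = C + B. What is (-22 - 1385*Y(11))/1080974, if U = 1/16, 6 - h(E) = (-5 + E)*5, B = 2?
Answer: 376709/540487 ≈ 0.69698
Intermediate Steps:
b(m, C) = 2 + C (b(m, C) = C + 2 = 2 + C)
h(E) = 31 - 5*E (h(E) = 6 - (-5 + E)*5 = 6 - (-25 + 5*E) = 6 + (25 - 5*E) = 31 - 5*E)
U = 1/16 (U = 1*(1/16) = 1/16 ≈ 0.062500)
Y(w) = 336 - 80*w (Y(w) = (31 - 5*(2 + w))/(1/16) = (31 + (-10 - 5*w))*16 = (21 - 5*w)*16 = 336 - 80*w)
(-22 - 1385*Y(11))/1080974 = (-22 - 1385*(336 - 80*11))/1080974 = (-22 - 1385*(336 - 880))*(1/1080974) = (-22 - 1385*(-544))*(1/1080974) = (-22 + 753440)*(1/1080974) = 753418*(1/1080974) = 376709/540487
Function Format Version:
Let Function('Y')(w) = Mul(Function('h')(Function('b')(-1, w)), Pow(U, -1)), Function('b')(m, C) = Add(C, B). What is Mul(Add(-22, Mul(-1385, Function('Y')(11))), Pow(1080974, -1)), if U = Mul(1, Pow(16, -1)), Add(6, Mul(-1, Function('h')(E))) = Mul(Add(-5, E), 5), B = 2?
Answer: Rational(376709, 540487) ≈ 0.69698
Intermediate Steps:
Function('b')(m, C) = Add(2, C) (Function('b')(m, C) = Add(C, 2) = Add(2, C))
Function('h')(E) = Add(31, Mul(-5, E)) (Function('h')(E) = Add(6, Mul(-1, Mul(Add(-5, E), 5))) = Add(6, Mul(-1, Add(-25, Mul(5, E)))) = Add(6, Add(25, Mul(-5, E))) = Add(31, Mul(-5, E)))
U = Rational(1, 16) (U = Mul(1, Rational(1, 16)) = Rational(1, 16) ≈ 0.062500)
Function('Y')(w) = Add(336, Mul(-80, w)) (Function('Y')(w) = Mul(Add(31, Mul(-5, Add(2, w))), Pow(Rational(1, 16), -1)) = Mul(Add(31, Add(-10, Mul(-5, w))), 16) = Mul(Add(21, Mul(-5, w)), 16) = Add(336, Mul(-80, w)))
Mul(Add(-22, Mul(-1385, Function('Y')(11))), Pow(1080974, -1)) = Mul(Add(-22, Mul(-1385, Add(336, Mul(-80, 11)))), Pow(1080974, -1)) = Mul(Add(-22, Mul(-1385, Add(336, -880))), Rational(1, 1080974)) = Mul(Add(-22, Mul(-1385, -544)), Rational(1, 1080974)) = Mul(Add(-22, 753440), Rational(1, 1080974)) = Mul(753418, Rational(1, 1080974)) = Rational(376709, 540487)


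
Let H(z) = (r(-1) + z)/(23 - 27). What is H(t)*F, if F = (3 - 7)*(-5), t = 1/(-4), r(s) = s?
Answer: 25/4 ≈ 6.2500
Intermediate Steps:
t = -¼ ≈ -0.25000
H(z) = ¼ - z/4 (H(z) = (-1 + z)/(23 - 27) = (-1 + z)/(-4) = (-1 + z)*(-¼) = ¼ - z/4)
F = 20 (F = -4*(-5) = 20)
H(t)*F = (¼ - ¼*(-¼))*20 = (¼ + 1/16)*20 = (5/16)*20 = 25/4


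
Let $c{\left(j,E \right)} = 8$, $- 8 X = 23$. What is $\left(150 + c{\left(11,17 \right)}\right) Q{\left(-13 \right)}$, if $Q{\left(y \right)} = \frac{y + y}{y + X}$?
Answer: $\frac{32864}{127} \approx 258.77$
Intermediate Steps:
$X = - \frac{23}{8}$ ($X = \left(- \frac{1}{8}\right) 23 = - \frac{23}{8} \approx -2.875$)
$Q{\left(y \right)} = \frac{2 y}{- \frac{23}{8} + y}$ ($Q{\left(y \right)} = \frac{y + y}{y - \frac{23}{8}} = \frac{2 y}{- \frac{23}{8} + y}$)
$\left(150 + c{\left(11,17 \right)}\right) Q{\left(-13 \right)} = \left(150 + 8\right) 16 \left(-13\right) \frac{1}{-23 + 8 \left(-13\right)} = 158 \cdot 16 \left(-13\right) \frac{1}{-23 - 104} = 158 \cdot 16 \left(-13\right) \frac{1}{-127} = 158 \cdot 16 \left(-13\right) \left(- \frac{1}{127}\right) = 158 \cdot \frac{208}{127} = \frac{32864}{127}$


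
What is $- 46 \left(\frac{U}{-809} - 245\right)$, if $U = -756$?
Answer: $\frac{9082654}{809} \approx 11227.0$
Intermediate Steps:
$- 46 \left(\frac{U}{-809} - 245\right) = - 46 \left(- \frac{756}{-809} - 245\right) = - 46 \left(\left(-756\right) \left(- \frac{1}{809}\right) - 245\right) = - 46 \left(\frac{756}{809} - 245\right) = \left(-46\right) \left(- \frac{197449}{809}\right) = \frac{9082654}{809}$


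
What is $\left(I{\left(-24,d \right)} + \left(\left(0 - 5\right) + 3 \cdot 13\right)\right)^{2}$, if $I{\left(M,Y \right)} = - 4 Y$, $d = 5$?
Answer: $196$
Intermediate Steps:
$\left(I{\left(-24,d \right)} + \left(\left(0 - 5\right) + 3 \cdot 13\right)\right)^{2} = \left(\left(-4\right) 5 + \left(\left(0 - 5\right) + 3 \cdot 13\right)\right)^{2} = \left(-20 + \left(\left(0 - 5\right) + 39\right)\right)^{2} = \left(-20 + \left(-5 + 39\right)\right)^{2} = \left(-20 + 34\right)^{2} = 14^{2} = 196$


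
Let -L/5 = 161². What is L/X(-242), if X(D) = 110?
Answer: -25921/22 ≈ -1178.2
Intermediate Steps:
L = -129605 (L = -5*161² = -5*25921 = -129605)
L/X(-242) = -129605/110 = -129605*1/110 = -25921/22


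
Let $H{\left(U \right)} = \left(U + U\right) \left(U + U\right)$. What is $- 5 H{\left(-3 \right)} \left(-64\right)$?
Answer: $11520$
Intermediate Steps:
$H{\left(U \right)} = 4 U^{2}$ ($H{\left(U \right)} = 2 U 2 U = 4 U^{2}$)
$- 5 H{\left(-3 \right)} \left(-64\right) = - 5 \cdot 4 \left(-3\right)^{2} \left(-64\right) = - 5 \cdot 4 \cdot 9 \left(-64\right) = \left(-5\right) 36 \left(-64\right) = \left(-180\right) \left(-64\right) = 11520$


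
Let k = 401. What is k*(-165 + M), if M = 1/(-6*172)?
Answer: -68282681/1032 ≈ -66165.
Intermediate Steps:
M = -1/1032 (M = 1/(-1032) = -1/1032 ≈ -0.00096899)
k*(-165 + M) = 401*(-165 - 1/1032) = 401*(-170281/1032) = -68282681/1032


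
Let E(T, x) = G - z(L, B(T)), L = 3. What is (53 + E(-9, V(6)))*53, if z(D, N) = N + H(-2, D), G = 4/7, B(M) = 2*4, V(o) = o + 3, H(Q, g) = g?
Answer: 15794/7 ≈ 2256.3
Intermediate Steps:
V(o) = 3 + o
B(M) = 8
G = 4/7 (G = 4*(⅐) = 4/7 ≈ 0.57143)
z(D, N) = D + N (z(D, N) = N + D = D + N)
E(T, x) = -73/7 (E(T, x) = 4/7 - (3 + 8) = 4/7 - 1*11 = 4/7 - 11 = -73/7)
(53 + E(-9, V(6)))*53 = (53 - 73/7)*53 = (298/7)*53 = 15794/7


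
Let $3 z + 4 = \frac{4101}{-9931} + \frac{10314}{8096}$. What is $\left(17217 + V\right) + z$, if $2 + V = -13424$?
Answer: $\frac{457076235191}{120602064} \approx 3790.0$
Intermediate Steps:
$V = -13426$ ($V = -2 - 13424 = -13426$)
$z = - \frac{126189433}{120602064}$ ($z = - \frac{4}{3} + \frac{\frac{4101}{-9931} + \frac{10314}{8096}}{3} = - \frac{4}{3} + \frac{4101 \left(- \frac{1}{9931}\right) + 10314 \cdot \frac{1}{8096}}{3} = - \frac{4}{3} + \frac{- \frac{4101}{9931} + \frac{5157}{4048}}{3} = - \frac{4}{3} + \frac{1}{3} \cdot \frac{34613319}{40200688} = - \frac{4}{3} + \frac{11537773}{40200688} = - \frac{126189433}{120602064} \approx -1.0463$)
$\left(17217 + V\right) + z = \left(17217 - 13426\right) - \frac{126189433}{120602064} = 3791 - \frac{126189433}{120602064} = \frac{457076235191}{120602064}$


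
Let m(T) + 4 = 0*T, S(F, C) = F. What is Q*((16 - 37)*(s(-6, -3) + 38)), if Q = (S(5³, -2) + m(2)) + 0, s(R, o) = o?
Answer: -88935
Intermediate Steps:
m(T) = -4 (m(T) = -4 + 0*T = -4 + 0 = -4)
Q = 121 (Q = (5³ - 4) + 0 = (125 - 4) + 0 = 121 + 0 = 121)
Q*((16 - 37)*(s(-6, -3) + 38)) = 121*((16 - 37)*(-3 + 38)) = 121*(-21*35) = 121*(-735) = -88935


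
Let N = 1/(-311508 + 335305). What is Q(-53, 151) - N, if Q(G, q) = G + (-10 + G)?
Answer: -2760453/23797 ≈ -116.00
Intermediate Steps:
Q(G, q) = -10 + 2*G
N = 1/23797 ≈ 4.2022e-5
Q(-53, 151) - N = (-10 + 2*(-53)) - 1*1/23797 = (-10 - 106) - 1/23797 = -116 - 1/23797 = -2760453/23797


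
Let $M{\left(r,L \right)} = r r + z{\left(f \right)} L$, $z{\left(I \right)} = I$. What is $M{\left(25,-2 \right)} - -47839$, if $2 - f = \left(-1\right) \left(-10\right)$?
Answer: $48480$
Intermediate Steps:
$f = -8$ ($f = 2 - \left(-1\right) \left(-10\right) = 2 - 10 = -8$)
$M{\left(r,L \right)} = r^{2} - 8 L$ ($M{\left(r,L \right)} = r r - 8 L = r^{2} - 8 L$)
$M{\left(25,-2 \right)} - -47839 = \left(25^{2} - -16\right) - -47839 = \left(625 + 16\right) + 47839 = 641 + 47839 = 48480$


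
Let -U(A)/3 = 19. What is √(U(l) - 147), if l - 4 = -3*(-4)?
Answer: 2*I*√51 ≈ 14.283*I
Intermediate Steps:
l = 16 (l = 4 - 3*(-4) = 4 + 12 = 16)
U(A) = -57 (U(A) = -3*19 = -57)
√(U(l) - 147) = √(-57 - 147) = √(-204) = 2*I*√51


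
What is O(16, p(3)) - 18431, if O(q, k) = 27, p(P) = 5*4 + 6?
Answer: -18404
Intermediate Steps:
p(P) = 26 (p(P) = 20 + 6 = 26)
O(16, p(3)) - 18431 = 27 - 18431 = -18404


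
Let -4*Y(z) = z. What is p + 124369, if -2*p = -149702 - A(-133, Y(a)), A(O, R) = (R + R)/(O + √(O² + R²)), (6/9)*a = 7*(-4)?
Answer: 597698/3 + √1453/3 ≈ 1.9925e+5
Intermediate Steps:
a = -42 (a = 3*(7*(-4))/2 = (3/2)*(-28) = -42)
Y(z) = -z/4
A(O, R) = 2*R/(O + √(O² + R²)) (A(O, R) = (2*R)/(O + √(O² + R²)) = 2*R/(O + √(O² + R²)))
p = 74851 + 21/(2*(-133 + 7*√1453/2)) (p = -(-149702 - 2*(-¼*(-42))/(-133 + √((-133)² + (-¼*(-42))²)))/2 = -(-149702 - 2*21/(2*(-133 + √(17689 + (21/2)²))))/2 = -(-149702 - 2*21/(2*(-133 + √(17689 + 441/4))))/2 = -(-149702 - 2*21/(2*(-133 + √(71197/4))))/2 = -(-149702 - 2*21/(2*(-133 + 7*√1453/2)))/2 = -(-149702 - 21/(-133 + 7*√1453/2))/2 = 74851 + 21/(2*(-133 + 7*√1453/2)) ≈ 74876.)
p + 124369 = (224591/3 + √1453/3) + 124369 = 597698/3 + √1453/3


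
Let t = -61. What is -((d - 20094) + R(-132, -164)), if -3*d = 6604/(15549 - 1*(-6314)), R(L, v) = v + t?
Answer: 1332709495/65589 ≈ 20319.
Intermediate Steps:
R(L, v) = -61 + v (R(L, v) = v - 61 = -61 + v)
d = -6604/65589 (d = -6604/(3*(15549 - 1*(-6314))) = -6604/(3*(15549 + 6314)) = -6604/(3*21863) = -⅓*6604/21863 = -6604/65589 ≈ -0.10069)
-((d - 20094) + R(-132, -164)) = -((-6604/65589 - 20094) + (-61 - 164)) = -(-1317951970/65589 - 225) = -1*(-1332709495/65589) = 1332709495/65589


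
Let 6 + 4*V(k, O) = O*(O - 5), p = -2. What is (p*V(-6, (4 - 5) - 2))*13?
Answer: -117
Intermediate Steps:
V(k, O) = -3/2 + O*(-5 + O)/4 (V(k, O) = -3/2 + (O*(O - 5))/4 = -3/2 + (O*(-5 + O))/4 = -3/2 + O*(-5 + O)/4)
(p*V(-6, (4 - 5) - 2))*13 = -2*(-3/2 - 5*((4 - 5) - 2)/4 + ((4 - 5) - 2)²/4)*13 = -2*(-3/2 - 5*(-1 - 2)/4 + (-1 - 2)²/4)*13 = -2*(-3/2 - 5/4*(-3) + (¼)*(-3)²)*13 = -2*(-3/2 + 15/4 + (¼)*9)*13 = -2*(-3/2 + 15/4 + 9/4)*13 = -2*9/2*13 = -9*13 = -117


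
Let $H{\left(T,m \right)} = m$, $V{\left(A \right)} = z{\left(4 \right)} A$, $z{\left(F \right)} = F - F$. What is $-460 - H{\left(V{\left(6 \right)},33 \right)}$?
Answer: $-493$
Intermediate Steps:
$z{\left(F \right)} = 0$
$V{\left(A \right)} = 0$ ($V{\left(A \right)} = 0 A = 0$)
$-460 - H{\left(V{\left(6 \right)},33 \right)} = -460 - 33 = -493$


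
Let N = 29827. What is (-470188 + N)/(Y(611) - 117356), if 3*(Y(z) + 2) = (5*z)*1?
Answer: 1321083/349019 ≈ 3.7851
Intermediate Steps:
Y(z) = -2 + 5*z/3 (Y(z) = -2 + ((5*z)*1)/3 = -2 + (5*z)/3 = -2 + 5*z/3)
(-470188 + N)/(Y(611) - 117356) = (-470188 + 29827)/((-2 + (5/3)*611) - 117356) = -440361/((-2 + 3055/3) - 117356) = -440361/(3049/3 - 117356) = -440361/(-349019/3) = -440361*(-3/349019) = 1321083/349019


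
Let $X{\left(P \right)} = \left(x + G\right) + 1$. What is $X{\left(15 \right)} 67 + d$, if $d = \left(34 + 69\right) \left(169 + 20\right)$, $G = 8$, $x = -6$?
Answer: $19668$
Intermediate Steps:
$X{\left(P \right)} = 3$ ($X{\left(P \right)} = \left(-6 + 8\right) + 1 = 2 + 1 = 3$)
$d = 19467$ ($d = 103 \cdot 189 = 19467$)
$X{\left(15 \right)} 67 + d = 3 \cdot 67 + 19467 = 201 + 19467 = 19668$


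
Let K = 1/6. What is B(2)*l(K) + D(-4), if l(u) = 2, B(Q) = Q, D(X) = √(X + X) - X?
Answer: 8 + 2*I*√2 ≈ 8.0 + 2.8284*I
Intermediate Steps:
K = ⅙ ≈ 0.16667
D(X) = -X + √2*√X (D(X) = √(2*X) - X = √2*√X - X = -X + √2*√X)
B(2)*l(K) + D(-4) = 2*2 + (-1*(-4) + √2*√(-4)) = 4 + (4 + √2*(2*I)) = 4 + (4 + 2*I*√2) = 8 + 2*I*√2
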